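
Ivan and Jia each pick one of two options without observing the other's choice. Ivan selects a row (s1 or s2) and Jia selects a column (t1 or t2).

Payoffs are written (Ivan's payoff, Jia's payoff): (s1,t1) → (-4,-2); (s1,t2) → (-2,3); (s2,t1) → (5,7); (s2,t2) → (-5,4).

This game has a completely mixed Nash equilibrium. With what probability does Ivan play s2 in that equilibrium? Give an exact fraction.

Let x be the probability that Ivan plays s1. In a completely mixed equilibrium, Jia must be indifferent between t1 and t2.
Jia's expected payoff from t1 is −2x + 7(1−x); from t2 it is 3x + 4(1−x).
Setting these equal: −9x + 7 = −x + 4, so x = 3/8.
Therefore Ivan plays s2 with probability 1 − 3/8 = 5/8.

5/8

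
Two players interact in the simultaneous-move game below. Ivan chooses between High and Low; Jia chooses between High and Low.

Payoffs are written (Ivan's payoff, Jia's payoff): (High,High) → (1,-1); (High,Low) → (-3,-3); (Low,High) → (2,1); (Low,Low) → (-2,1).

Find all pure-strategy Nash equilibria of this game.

(High, High): Ivan prefers Low (2 > 1) — not an equilibrium.
(High, Low): Ivan prefers Low (-2 > -3); Jia prefers High (-1 > -3) — not an equilibrium.
(Low, High): Ivan gets 2 ≥ 1 from High, and Jia gets 1 ≥ 1 from Low — Nash equilibrium.
(Low, Low): Ivan gets -2 ≥ -3 from High, and Jia gets 1 ≥ 1 from High — Nash equilibrium.

(Low, High) and (Low, Low)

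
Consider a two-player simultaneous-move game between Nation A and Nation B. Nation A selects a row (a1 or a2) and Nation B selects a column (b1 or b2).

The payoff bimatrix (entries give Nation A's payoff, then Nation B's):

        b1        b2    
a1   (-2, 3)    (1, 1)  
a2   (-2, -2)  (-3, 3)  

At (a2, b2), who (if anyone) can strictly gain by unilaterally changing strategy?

Nation A

Nation A at (a2, b2) earns -3; deviating to a1 yields 1 — a strict improvement.
Nation B earns 3; deviating to b1 yields -2 — not better.
Only Nation A has a strictly profitable deviation.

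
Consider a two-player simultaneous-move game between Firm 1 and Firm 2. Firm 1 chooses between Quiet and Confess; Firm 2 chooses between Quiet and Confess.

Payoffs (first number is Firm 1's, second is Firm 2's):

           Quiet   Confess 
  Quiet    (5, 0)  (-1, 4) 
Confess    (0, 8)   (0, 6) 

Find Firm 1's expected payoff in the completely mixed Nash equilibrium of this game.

0

First find q, the probability Firm 2 plays Quiet, from Firm 1's indifference between Quiet and Confess: 5q − (1−q) = 0, giving q = 1/6.
Since Firm 1 is indifferent in equilibrium, Firm 1's expected payoff equals the payoff from either row against (1/6, 5/6). Using Quiet: 5(1/6) − (5/6) = 0.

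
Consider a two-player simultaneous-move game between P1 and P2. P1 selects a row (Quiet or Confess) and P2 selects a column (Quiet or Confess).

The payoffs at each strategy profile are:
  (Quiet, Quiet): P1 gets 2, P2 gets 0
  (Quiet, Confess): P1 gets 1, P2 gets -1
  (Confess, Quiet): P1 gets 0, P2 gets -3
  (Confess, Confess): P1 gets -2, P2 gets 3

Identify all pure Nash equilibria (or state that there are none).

(Quiet, Quiet)

(Quiet, Quiet): P1 gets 2 ≥ 0 from Confess, and P2 gets 0 ≥ -1 from Confess — Nash equilibrium.
(Quiet, Confess): P2 prefers Quiet (0 > -1) — not an equilibrium.
(Confess, Quiet): P1 prefers Quiet (2 > 0); P2 prefers Confess (3 > -3) — not an equilibrium.
(Confess, Confess): P1 prefers Quiet (1 > -2) — not an equilibrium.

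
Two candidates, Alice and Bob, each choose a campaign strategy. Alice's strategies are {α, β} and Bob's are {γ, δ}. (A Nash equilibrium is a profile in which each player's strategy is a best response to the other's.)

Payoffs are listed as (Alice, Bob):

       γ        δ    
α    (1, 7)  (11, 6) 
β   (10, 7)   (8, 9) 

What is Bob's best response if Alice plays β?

Against β, Bob earns 7 from γ and 9 from δ.
So δ is the best response.

δ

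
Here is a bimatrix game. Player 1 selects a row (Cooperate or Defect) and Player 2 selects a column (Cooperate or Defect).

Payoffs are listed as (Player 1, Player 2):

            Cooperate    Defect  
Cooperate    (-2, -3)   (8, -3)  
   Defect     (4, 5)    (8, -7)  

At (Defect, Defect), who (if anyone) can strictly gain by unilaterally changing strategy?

Player 1 at (Defect, Defect) earns 8; deviating to Cooperate yields 8 — not better.
Player 2 earns -7; deviating to Cooperate yields 5 — a strict improvement.
Only Player 2 has a strictly profitable deviation.

Player 2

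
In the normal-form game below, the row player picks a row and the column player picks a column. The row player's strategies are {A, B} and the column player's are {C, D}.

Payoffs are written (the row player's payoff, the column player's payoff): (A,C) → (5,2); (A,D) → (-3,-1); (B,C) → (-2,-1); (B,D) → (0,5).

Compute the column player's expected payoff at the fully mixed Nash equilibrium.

1

First find x, the probability the row player plays A, from the column player's indifference between C and D: 2x − (1−x) = −x + 5(1−x), giving x = 2/3.
Since the column player is indifferent in equilibrium, the column player's expected payoff equals the payoff from either column against (2/3, 1/3). Using C: 2(2/3) − (1/3) = 1.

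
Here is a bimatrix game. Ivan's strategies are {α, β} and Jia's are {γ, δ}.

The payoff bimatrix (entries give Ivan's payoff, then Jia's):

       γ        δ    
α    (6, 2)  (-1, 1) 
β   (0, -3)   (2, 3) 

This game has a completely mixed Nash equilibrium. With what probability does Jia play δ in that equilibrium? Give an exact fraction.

Let c be the probability that Jia plays γ. In a completely mixed equilibrium, Ivan must be indifferent between α and β.
Ivan's expected payoff from α is 6c − (1−c); from β it is 2(1−c).
Setting these equal: 7c − 1 = −2c + 2, so c = 1/3.
Therefore Jia plays δ with probability 1 − 1/3 = 2/3.

2/3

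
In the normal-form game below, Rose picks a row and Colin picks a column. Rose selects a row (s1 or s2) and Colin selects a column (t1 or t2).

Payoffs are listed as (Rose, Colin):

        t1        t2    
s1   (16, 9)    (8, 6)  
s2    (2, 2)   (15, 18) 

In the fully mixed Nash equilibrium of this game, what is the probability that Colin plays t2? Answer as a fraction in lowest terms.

2/3

Let c be the probability that Colin plays t1. In a completely mixed equilibrium, Rose must be indifferent between s1 and s2.
Rose's expected payoff from s1 is 16c + 8(1−c); from s2 it is 2c + 15(1−c).
Setting these equal: 8c + 8 = −13c + 15, so c = 1/3.
Therefore Colin plays t2 with probability 1 − 1/3 = 2/3.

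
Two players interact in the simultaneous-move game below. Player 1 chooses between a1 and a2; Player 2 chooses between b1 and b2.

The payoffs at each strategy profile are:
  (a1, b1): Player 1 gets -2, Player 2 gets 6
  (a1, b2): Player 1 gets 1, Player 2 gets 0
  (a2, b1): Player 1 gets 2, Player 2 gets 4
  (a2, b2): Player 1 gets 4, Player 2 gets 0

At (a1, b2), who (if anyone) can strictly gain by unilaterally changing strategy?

Both

Player 1 at (a1, b2) earns 1; deviating to a2 yields 4 — a strict improvement.
Player 2 earns 0; deviating to b1 yields 6 — a strict improvement.
Both Player 1 and Player 2 have strictly profitable deviations.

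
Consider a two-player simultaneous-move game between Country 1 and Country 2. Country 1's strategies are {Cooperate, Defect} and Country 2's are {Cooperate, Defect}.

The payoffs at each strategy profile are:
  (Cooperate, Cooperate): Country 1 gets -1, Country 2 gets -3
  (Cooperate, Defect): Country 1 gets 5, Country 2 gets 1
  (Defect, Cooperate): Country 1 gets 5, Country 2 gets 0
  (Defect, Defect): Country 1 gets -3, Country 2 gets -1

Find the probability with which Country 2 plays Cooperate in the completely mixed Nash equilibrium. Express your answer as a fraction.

Let q be the probability that Country 2 plays Cooperate. In a completely mixed equilibrium, Country 1 must be indifferent between Cooperate and Defect.
Country 1's expected payoff from Cooperate is −q + 5(1−q); from Defect it is 5q − 3(1−q).
Setting these equal: −6q + 5 = 8q − 3, so q = 4/7.

4/7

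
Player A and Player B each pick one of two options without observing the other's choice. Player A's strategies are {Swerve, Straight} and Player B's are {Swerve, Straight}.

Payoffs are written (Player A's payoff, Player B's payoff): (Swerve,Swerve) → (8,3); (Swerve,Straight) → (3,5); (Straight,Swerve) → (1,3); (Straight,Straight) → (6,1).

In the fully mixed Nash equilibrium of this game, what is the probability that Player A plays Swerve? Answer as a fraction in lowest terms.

Let r be the probability that Player A plays Swerve. In a completely mixed equilibrium, Player B must be indifferent between Swerve and Straight.
Player B's expected payoff from Swerve is 3r + 3(1−r); from Straight it is 5r + (1−r).
Setting these equal: 3 = 4r + 1, so r = 1/2.

1/2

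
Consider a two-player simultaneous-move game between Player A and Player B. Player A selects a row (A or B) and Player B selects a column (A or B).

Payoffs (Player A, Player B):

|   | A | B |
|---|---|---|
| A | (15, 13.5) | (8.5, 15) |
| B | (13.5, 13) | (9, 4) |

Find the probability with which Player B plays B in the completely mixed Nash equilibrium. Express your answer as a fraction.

Let c be the probability that Player B plays A. In a completely mixed equilibrium, Player A must be indifferent between A and B.
Player A's expected payoff from A is 15c + 8.5(1−c); from B it is 13.5c + 9(1−c).
Setting these equal: 6.5c + 8.5 = 4.5c + 9, so c = 1/4.
Therefore Player B plays B with probability 1 − 1/4 = 3/4.

3/4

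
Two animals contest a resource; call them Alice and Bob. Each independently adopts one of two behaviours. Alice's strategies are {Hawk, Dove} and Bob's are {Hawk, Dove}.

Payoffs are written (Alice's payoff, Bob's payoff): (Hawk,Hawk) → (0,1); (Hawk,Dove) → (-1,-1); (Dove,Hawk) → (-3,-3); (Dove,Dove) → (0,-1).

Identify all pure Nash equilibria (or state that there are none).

(Hawk, Hawk) and (Dove, Dove)

(Hawk, Hawk): Alice gets 0 ≥ -3 from Dove, and Bob gets 1 ≥ -1 from Dove — Nash equilibrium.
(Hawk, Dove): Alice prefers Dove (0 > -1); Bob prefers Hawk (1 > -1) — not an equilibrium.
(Dove, Hawk): Alice prefers Hawk (0 > -3); Bob prefers Dove (-1 > -3) — not an equilibrium.
(Dove, Dove): Alice gets 0 ≥ -1 from Hawk, and Bob gets -1 ≥ -3 from Hawk — Nash equilibrium.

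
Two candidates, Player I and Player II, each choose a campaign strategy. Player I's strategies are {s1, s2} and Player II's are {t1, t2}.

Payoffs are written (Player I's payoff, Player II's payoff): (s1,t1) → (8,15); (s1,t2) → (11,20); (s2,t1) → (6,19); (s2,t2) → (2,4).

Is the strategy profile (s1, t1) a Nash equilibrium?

No

At (s1, t1), Player I earns 8; switching to s2 would give 6, so Player I has no profitable deviation.
Player II earns 15; switching to t2 would give 20, so Player II would deviate.
Since at least one player can profitably deviate, this is not a Nash equilibrium.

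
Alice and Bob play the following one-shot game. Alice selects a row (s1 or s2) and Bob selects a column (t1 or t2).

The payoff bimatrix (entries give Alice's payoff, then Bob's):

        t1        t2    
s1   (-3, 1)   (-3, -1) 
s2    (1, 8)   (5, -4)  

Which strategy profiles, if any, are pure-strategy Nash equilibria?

(s1, t1): Alice prefers s2 (1 > -3) — not an equilibrium.
(s1, t2): Alice prefers s2 (5 > -3); Bob prefers t1 (1 > -1) — not an equilibrium.
(s2, t1): Alice gets 1 ≥ -3 from s1, and Bob gets 8 ≥ -4 from t2 — Nash equilibrium.
(s2, t2): Bob prefers t1 (8 > -4) — not an equilibrium.

(s2, t1)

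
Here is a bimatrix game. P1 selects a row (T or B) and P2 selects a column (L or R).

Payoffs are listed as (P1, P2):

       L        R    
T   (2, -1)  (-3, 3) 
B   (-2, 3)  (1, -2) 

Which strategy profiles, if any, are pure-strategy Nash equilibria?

(T, L): P2 prefers R (3 > -1) — not an equilibrium.
(T, R): P1 prefers B (1 > -3) — not an equilibrium.
(B, L): P1 prefers T (2 > -2) — not an equilibrium.
(B, R): P2 prefers L (3 > -2) — not an equilibrium.

none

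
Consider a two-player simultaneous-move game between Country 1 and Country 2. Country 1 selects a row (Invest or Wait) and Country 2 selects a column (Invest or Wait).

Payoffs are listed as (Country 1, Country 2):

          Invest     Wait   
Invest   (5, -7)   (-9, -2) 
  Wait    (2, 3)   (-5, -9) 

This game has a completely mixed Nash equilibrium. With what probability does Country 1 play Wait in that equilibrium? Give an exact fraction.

Let p be the probability that Country 1 plays Invest. In a completely mixed equilibrium, Country 2 must be indifferent between Invest and Wait.
Country 2's expected payoff from Invest is −7p + 3(1−p); from Wait it is −2p − 9(1−p).
Setting these equal: −10p + 3 = 7p − 9, so p = 12/17.
Therefore Country 1 plays Wait with probability 1 − 12/17 = 5/17.

5/17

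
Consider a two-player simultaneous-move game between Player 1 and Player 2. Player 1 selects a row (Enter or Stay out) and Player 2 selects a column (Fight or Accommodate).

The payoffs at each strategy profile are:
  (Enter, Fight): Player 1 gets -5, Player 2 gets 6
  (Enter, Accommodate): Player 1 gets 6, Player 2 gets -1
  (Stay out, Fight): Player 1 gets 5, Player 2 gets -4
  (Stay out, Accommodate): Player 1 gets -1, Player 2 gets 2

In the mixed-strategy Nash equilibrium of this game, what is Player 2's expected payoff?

First find p, the probability Player 1 plays Enter, from Player 2's indifference between Fight and Accommodate: 6p − 4(1−p) = −p + 2(1−p), giving p = 6/13.
Since Player 2 is indifferent in equilibrium, Player 2's expected payoff equals the payoff from either column against (6/13, 7/13). Using Fight: 6(6/13) − 4(7/13) = 8/13.

8/13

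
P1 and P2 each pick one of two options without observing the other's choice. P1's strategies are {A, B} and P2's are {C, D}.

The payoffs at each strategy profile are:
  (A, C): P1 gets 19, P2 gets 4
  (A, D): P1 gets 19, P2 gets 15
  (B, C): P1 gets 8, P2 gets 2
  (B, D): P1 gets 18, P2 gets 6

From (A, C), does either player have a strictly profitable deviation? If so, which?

P2

P1 at (A, C) earns 19; deviating to B yields 8 — not better.
P2 earns 4; deviating to D yields 15 — a strict improvement.
Only P2 has a strictly profitable deviation.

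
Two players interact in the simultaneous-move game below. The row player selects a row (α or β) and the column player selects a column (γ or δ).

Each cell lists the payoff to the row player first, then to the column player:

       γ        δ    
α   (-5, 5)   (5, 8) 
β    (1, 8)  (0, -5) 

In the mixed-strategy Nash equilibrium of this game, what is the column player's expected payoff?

First find p, the probability the row player plays α, from the column player's indifference between γ and δ: 5p + 8(1−p) = 8p − 5(1−p), giving p = 13/16.
Since the column player is indifferent in equilibrium, the column player's expected payoff equals the payoff from either column against (13/16, 3/16). Using γ: 5(13/16) + 8(3/16) = 89/16.

89/16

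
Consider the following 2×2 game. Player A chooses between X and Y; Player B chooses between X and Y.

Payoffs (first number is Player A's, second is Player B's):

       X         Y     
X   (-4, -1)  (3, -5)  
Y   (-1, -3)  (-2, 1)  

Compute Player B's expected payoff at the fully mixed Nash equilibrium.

-2

First find p, the probability Player A plays X, from Player B's indifference between X and Y: −p − 3(1−p) = −5p + (1−p), giving p = 1/2.
Since Player B is indifferent in equilibrium, Player B's expected payoff equals the payoff from either column against (1/2, 1/2). Using X: −(1/2) − 3(1/2) = -2.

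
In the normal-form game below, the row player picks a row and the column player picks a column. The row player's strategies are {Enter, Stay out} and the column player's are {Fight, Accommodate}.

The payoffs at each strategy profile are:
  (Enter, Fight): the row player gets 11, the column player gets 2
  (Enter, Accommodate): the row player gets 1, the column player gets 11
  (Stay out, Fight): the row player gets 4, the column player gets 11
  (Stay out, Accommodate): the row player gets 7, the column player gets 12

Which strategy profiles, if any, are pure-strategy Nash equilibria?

(Stay out, Accommodate)

(Enter, Fight): the column player prefers Accommodate (11 > 2) — not an equilibrium.
(Enter, Accommodate): the row player prefers Stay out (7 > 1) — not an equilibrium.
(Stay out, Fight): the row player prefers Enter (11 > 4); the column player prefers Accommodate (12 > 11) — not an equilibrium.
(Stay out, Accommodate): the row player gets 7 ≥ 1 from Enter, and the column player gets 12 ≥ 11 from Fight — Nash equilibrium.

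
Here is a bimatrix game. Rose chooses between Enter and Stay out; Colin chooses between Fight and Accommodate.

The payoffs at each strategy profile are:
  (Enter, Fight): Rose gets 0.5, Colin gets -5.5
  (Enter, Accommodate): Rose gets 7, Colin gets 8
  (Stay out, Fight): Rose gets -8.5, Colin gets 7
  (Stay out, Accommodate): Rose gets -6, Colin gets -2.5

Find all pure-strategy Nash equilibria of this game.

(Enter, Fight): Colin prefers Accommodate (8 > -5.5) — not an equilibrium.
(Enter, Accommodate): Rose gets 7 ≥ -6 from Stay out, and Colin gets 8 ≥ -5.5 from Fight — Nash equilibrium.
(Stay out, Fight): Rose prefers Enter (0.5 > -8.5) — not an equilibrium.
(Stay out, Accommodate): Rose prefers Enter (7 > -6); Colin prefers Fight (7 > -2.5) — not an equilibrium.

(Enter, Accommodate)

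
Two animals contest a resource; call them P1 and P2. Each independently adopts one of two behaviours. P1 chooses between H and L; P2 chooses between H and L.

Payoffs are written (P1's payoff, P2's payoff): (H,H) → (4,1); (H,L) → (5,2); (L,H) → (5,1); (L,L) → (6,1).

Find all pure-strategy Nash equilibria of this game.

(L, H) and (L, L)

(H, H): P1 prefers L (5 > 4); P2 prefers L (2 > 1) — not an equilibrium.
(H, L): P1 prefers L (6 > 5) — not an equilibrium.
(L, H): P1 gets 5 ≥ 4 from H, and P2 gets 1 ≥ 1 from L — Nash equilibrium.
(L, L): P1 gets 6 ≥ 5 from H, and P2 gets 1 ≥ 1 from H — Nash equilibrium.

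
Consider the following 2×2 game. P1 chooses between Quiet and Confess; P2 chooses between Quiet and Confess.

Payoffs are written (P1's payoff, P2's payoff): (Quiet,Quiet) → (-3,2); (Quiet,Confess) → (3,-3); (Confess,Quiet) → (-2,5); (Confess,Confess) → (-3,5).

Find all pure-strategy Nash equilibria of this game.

(Confess, Quiet)

(Quiet, Quiet): P1 prefers Confess (-2 > -3) — not an equilibrium.
(Quiet, Confess): P2 prefers Quiet (2 > -3) — not an equilibrium.
(Confess, Quiet): P1 gets -2 ≥ -3 from Quiet, and P2 gets 5 ≥ 5 from Confess — Nash equilibrium.
(Confess, Confess): P1 prefers Quiet (3 > -3) — not an equilibrium.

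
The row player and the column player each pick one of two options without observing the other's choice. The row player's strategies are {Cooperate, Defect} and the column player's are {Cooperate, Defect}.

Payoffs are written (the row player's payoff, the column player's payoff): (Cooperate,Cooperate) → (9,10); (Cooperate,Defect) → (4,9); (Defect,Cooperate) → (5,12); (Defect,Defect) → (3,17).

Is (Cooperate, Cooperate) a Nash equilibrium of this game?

At (Cooperate, Cooperate), the row player earns 9; switching to Defect would give 5, so the row player has no profitable deviation.
The column player earns 10; switching to Defect would give 9, so the column player has no profitable deviation.
Neither player can gain by a unilateral deviation, so this profile is a Nash equilibrium.

Yes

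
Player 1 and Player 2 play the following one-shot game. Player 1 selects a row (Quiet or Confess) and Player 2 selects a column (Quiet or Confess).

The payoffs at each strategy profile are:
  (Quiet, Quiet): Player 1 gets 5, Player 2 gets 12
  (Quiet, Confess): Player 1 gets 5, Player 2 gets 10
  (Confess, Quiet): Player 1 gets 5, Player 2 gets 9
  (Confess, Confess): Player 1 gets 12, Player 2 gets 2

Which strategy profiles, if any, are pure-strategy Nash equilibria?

(Quiet, Quiet): Player 1 gets 5 ≥ 5 from Confess, and Player 2 gets 12 ≥ 10 from Confess — Nash equilibrium.
(Quiet, Confess): Player 1 prefers Confess (12 > 5); Player 2 prefers Quiet (12 > 10) — not an equilibrium.
(Confess, Quiet): Player 1 gets 5 ≥ 5 from Quiet, and Player 2 gets 9 ≥ 2 from Confess — Nash equilibrium.
(Confess, Confess): Player 2 prefers Quiet (9 > 2) — not an equilibrium.

(Quiet, Quiet) and (Confess, Quiet)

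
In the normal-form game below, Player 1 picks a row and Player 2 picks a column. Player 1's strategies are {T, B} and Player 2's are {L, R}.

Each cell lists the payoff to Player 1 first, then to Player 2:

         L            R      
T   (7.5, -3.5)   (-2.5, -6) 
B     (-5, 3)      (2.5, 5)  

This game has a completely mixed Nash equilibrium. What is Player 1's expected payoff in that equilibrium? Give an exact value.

5/14

First find q, the probability Player 2 plays L, from Player 1's indifference between T and B: 7.5q − 2.5(1−q) = −5q + 2.5(1−q), giving q = 2/7.
Since Player 1 is indifferent in equilibrium, Player 1's expected payoff equals the payoff from either row against (2/7, 5/7). Using T: 7.5(2/7) − 2.5(5/7) = 5/14.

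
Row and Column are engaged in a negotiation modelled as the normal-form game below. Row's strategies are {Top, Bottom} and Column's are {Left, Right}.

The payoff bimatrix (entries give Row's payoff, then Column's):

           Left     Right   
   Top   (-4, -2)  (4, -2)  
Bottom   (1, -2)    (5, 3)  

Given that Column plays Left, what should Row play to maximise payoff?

Against Left, Row earns -4 from Top and 1 from Bottom.
So Bottom is the best response.

Bottom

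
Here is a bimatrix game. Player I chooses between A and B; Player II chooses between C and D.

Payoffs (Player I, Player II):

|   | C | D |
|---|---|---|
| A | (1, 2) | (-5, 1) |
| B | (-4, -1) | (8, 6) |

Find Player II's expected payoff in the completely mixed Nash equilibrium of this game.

13/8

First find x, the probability Player I plays A, from Player II's indifference between C and D: 2x − (1−x) = x + 6(1−x), giving x = 7/8.
Since Player II is indifferent in equilibrium, Player II's expected payoff equals the payoff from either column against (7/8, 1/8). Using C: 2(7/8) − (1/8) = 13/8.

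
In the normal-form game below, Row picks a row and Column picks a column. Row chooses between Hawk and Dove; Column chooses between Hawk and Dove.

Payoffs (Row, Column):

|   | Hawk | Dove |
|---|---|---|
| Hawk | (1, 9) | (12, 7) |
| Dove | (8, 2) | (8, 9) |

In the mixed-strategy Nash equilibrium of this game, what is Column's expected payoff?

First find x, the probability Row plays Hawk, from Column's indifference between Hawk and Dove: 9x + 2(1−x) = 7x + 9(1−x), giving x = 7/9.
Since Column is indifferent in equilibrium, Column's expected payoff equals the payoff from either column against (7/9, 2/9). Using Hawk: 9(7/9) + 2(2/9) = 67/9.

67/9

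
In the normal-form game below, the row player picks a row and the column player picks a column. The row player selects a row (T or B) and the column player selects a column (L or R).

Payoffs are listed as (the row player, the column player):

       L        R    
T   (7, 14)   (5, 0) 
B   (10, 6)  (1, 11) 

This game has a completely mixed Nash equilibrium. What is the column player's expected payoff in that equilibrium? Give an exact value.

First find p, the probability the row player plays T, from the column player's indifference between L and R: 14p + 6(1−p) = 11(1−p), giving p = 5/19.
Since the column player is indifferent in equilibrium, the column player's expected payoff equals the payoff from either column against (5/19, 14/19). Using L: 14(5/19) + 6(14/19) = 154/19.

154/19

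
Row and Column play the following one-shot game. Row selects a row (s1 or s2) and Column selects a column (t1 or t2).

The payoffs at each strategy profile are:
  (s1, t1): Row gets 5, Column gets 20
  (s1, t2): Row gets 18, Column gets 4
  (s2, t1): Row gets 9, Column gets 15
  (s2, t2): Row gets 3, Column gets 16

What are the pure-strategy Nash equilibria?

(s1, t1): Row prefers s2 (9 > 5) — not an equilibrium.
(s1, t2): Column prefers t1 (20 > 4) — not an equilibrium.
(s2, t1): Column prefers t2 (16 > 15) — not an equilibrium.
(s2, t2): Row prefers s1 (18 > 3) — not an equilibrium.

none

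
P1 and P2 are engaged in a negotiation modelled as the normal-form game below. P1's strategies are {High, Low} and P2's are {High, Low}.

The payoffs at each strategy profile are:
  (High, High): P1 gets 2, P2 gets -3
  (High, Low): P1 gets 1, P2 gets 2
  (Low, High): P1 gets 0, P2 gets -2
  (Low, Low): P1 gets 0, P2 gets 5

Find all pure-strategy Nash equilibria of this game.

(High, High): P2 prefers Low (2 > -3) — not an equilibrium.
(High, Low): P1 gets 1 ≥ 0 from Low, and P2 gets 2 ≥ -3 from High — Nash equilibrium.
(Low, High): P1 prefers High (2 > 0); P2 prefers Low (5 > -2) — not an equilibrium.
(Low, Low): P1 prefers High (1 > 0) — not an equilibrium.

(High, Low)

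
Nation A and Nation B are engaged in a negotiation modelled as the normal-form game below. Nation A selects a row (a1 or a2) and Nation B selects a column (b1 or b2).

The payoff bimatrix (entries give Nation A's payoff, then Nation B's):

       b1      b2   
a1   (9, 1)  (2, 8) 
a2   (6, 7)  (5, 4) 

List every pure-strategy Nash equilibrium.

(a1, b1): Nation B prefers b2 (8 > 1) — not an equilibrium.
(a1, b2): Nation A prefers a2 (5 > 2) — not an equilibrium.
(a2, b1): Nation A prefers a1 (9 > 6) — not an equilibrium.
(a2, b2): Nation B prefers b1 (7 > 4) — not an equilibrium.

none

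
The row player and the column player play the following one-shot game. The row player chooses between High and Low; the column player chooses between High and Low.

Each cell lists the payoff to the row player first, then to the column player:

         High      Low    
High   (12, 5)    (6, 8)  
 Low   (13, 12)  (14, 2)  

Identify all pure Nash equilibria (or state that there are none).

(Low, High)

(High, High): the row player prefers Low (13 > 12); the column player prefers Low (8 > 5) — not an equilibrium.
(High, Low): the row player prefers Low (14 > 6) — not an equilibrium.
(Low, High): the row player gets 13 ≥ 12 from High, and the column player gets 12 ≥ 2 from Low — Nash equilibrium.
(Low, Low): the column player prefers High (12 > 2) — not an equilibrium.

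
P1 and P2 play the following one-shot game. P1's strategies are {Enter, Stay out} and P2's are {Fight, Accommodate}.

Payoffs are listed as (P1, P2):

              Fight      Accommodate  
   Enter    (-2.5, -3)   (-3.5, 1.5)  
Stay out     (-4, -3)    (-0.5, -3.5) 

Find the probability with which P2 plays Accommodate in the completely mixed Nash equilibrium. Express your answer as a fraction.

1/3

Let q be the probability that P2 plays Fight. In a completely mixed equilibrium, P1 must be indifferent between Enter and Stay out.
P1's expected payoff from Enter is −2.5q − 3.5(1−q); from Stay out it is −4q − 0.5(1−q).
Setting these equal: q − 3.5 = −3.5q − 0.5, so q = 2/3.
Therefore P2 plays Accommodate with probability 1 − 2/3 = 1/3.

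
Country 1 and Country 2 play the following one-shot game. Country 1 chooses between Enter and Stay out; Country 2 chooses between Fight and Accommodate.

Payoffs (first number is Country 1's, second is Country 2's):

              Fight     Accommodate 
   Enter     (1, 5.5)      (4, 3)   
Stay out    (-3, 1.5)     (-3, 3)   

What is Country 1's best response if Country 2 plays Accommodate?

Enter

Against Accommodate, Country 1 earns 4 from Enter and -3 from Stay out.
So Enter is the best response.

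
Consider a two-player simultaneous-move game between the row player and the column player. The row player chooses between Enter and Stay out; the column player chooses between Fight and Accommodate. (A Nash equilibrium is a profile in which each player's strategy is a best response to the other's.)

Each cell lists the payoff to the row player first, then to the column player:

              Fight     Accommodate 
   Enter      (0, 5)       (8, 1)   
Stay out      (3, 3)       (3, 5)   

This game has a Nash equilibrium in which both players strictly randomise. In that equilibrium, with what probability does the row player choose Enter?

Let x be the probability that the row player plays Enter. In a completely mixed equilibrium, the column player must be indifferent between Fight and Accommodate.
The column player's expected payoff from Fight is 5x + 3(1−x); from Accommodate it is x + 5(1−x).
Setting these equal: 2x + 3 = −4x + 5, so x = 1/3.

1/3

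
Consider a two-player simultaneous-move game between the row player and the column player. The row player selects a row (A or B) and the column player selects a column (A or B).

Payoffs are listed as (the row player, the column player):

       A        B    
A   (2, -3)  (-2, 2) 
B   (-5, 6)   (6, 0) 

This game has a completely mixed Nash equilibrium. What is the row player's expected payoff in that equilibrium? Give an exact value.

First find q, the probability the column player plays A, from the row player's indifference between A and B: 2q − 2(1−q) = −5q + 6(1−q), giving q = 8/15.
Since the row player is indifferent in equilibrium, the row player's expected payoff equals the payoff from either row against (8/15, 7/15). Using A: 2(8/15) − 2(7/15) = 2/15.

2/15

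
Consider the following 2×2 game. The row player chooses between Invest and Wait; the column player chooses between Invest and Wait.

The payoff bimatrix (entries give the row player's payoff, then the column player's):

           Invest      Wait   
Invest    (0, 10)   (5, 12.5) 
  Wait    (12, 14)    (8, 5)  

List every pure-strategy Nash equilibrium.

(Invest, Invest): the row player prefers Wait (12 > 0); the column player prefers Wait (12.5 > 10) — not an equilibrium.
(Invest, Wait): the row player prefers Wait (8 > 5) — not an equilibrium.
(Wait, Invest): the row player gets 12 ≥ 0 from Invest, and the column player gets 14 ≥ 5 from Wait — Nash equilibrium.
(Wait, Wait): the column player prefers Invest (14 > 5) — not an equilibrium.

(Wait, Invest)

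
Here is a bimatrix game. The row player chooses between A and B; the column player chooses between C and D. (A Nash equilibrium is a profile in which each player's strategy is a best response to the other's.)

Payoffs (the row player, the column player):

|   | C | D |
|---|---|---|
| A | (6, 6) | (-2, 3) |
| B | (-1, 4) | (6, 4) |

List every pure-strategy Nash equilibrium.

(A, C) and (B, D)

(A, C): the row player gets 6 ≥ -1 from B, and the column player gets 6 ≥ 3 from D — Nash equilibrium.
(A, D): the row player prefers B (6 > -2); the column player prefers C (6 > 3) — not an equilibrium.
(B, C): the row player prefers A (6 > -1) — not an equilibrium.
(B, D): the row player gets 6 ≥ -2 from A, and the column player gets 4 ≥ 4 from C — Nash equilibrium.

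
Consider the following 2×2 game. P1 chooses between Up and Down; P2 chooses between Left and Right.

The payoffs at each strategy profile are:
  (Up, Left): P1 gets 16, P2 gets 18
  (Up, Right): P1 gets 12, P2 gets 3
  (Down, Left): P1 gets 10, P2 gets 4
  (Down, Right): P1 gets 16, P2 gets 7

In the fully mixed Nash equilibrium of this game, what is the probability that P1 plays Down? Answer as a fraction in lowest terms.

Let p be the probability that P1 plays Up. In a completely mixed equilibrium, P2 must be indifferent between Left and Right.
P2's expected payoff from Left is 18p + 4(1−p); from Right it is 3p + 7(1−p).
Setting these equal: 14p + 4 = −4p + 7, so p = 1/6.
Therefore P1 plays Down with probability 1 − 1/6 = 5/6.

5/6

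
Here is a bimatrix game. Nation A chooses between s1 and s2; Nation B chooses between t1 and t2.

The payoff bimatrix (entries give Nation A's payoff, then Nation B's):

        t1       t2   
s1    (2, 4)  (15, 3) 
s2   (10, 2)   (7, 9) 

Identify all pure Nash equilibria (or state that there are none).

none

(s1, t1): Nation A prefers s2 (10 > 2) — not an equilibrium.
(s1, t2): Nation B prefers t1 (4 > 3) — not an equilibrium.
(s2, t1): Nation B prefers t2 (9 > 2) — not an equilibrium.
(s2, t2): Nation A prefers s1 (15 > 7) — not an equilibrium.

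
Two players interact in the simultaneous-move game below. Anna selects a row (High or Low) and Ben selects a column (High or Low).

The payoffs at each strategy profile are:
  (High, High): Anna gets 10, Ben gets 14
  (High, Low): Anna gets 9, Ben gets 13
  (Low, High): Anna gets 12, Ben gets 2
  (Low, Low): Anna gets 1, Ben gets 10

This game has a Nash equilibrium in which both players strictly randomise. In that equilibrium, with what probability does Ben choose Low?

Let y be the probability that Ben plays High. In a completely mixed equilibrium, Anna must be indifferent between High and Low.
Anna's expected payoff from High is 10y + 9(1−y); from Low it is 12y + (1−y).
Setting these equal: y + 9 = 11y + 1, so y = 4/5.
Therefore Ben plays Low with probability 1 − 4/5 = 1/5.

1/5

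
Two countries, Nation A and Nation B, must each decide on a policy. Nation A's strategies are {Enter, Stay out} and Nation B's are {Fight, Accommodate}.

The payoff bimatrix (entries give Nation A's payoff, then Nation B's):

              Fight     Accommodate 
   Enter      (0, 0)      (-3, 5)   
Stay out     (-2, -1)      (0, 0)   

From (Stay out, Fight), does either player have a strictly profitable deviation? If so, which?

Both

Nation A at (Stay out, Fight) earns -2; deviating to Enter yields 0 — a strict improvement.
Nation B earns -1; deviating to Accommodate yields 0 — a strict improvement.
Both Nation A and Nation B have strictly profitable deviations.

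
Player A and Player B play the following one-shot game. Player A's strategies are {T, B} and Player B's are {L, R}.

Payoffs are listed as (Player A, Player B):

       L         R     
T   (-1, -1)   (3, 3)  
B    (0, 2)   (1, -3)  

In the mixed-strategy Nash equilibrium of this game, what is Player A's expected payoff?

First find q, the probability Player B plays L, from Player A's indifference between T and B: −q + 3(1−q) = (1−q), giving q = 2/3.
Since Player A is indifferent in equilibrium, Player A's expected payoff equals the payoff from either row against (2/3, 1/3). Using T: −(2/3) + 3(1/3) = 1/3.

1/3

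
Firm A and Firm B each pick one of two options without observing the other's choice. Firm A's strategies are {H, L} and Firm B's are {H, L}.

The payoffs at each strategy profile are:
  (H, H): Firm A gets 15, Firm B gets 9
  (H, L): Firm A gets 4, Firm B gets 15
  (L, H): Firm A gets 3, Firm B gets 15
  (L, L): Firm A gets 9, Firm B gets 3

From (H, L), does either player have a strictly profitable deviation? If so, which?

Firm A

Firm A at (H, L) earns 4; deviating to L yields 9 — a strict improvement.
Firm B earns 15; deviating to H yields 9 — not better.
Only Firm A has a strictly profitable deviation.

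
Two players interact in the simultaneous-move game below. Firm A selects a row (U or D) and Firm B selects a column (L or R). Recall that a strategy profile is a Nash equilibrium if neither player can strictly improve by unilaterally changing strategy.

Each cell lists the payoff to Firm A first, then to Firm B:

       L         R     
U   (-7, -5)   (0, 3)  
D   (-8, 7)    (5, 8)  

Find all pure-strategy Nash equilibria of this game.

(D, R)

(U, L): Firm B prefers R (3 > -5) — not an equilibrium.
(U, R): Firm A prefers D (5 > 0) — not an equilibrium.
(D, L): Firm A prefers U (-7 > -8); Firm B prefers R (8 > 7) — not an equilibrium.
(D, R): Firm A gets 5 ≥ 0 from U, and Firm B gets 8 ≥ 7 from L — Nash equilibrium.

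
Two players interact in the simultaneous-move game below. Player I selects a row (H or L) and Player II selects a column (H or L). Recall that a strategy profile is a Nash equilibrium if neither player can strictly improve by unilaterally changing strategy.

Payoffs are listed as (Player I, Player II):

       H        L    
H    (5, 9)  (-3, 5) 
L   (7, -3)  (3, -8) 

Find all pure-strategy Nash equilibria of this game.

(L, H)

(H, H): Player I prefers L (7 > 5) — not an equilibrium.
(H, L): Player I prefers L (3 > -3); Player II prefers H (9 > 5) — not an equilibrium.
(L, H): Player I gets 7 ≥ 5 from H, and Player II gets -3 ≥ -8 from L — Nash equilibrium.
(L, L): Player II prefers H (-3 > -8) — not an equilibrium.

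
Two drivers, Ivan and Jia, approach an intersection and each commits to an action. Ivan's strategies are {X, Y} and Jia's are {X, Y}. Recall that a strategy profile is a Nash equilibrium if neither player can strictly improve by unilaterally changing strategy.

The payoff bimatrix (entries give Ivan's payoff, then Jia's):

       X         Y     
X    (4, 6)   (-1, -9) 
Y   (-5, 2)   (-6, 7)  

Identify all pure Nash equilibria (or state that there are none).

(X, X)

(X, X): Ivan gets 4 ≥ -5 from Y, and Jia gets 6 ≥ -9 from Y — Nash equilibrium.
(X, Y): Jia prefers X (6 > -9) — not an equilibrium.
(Y, X): Ivan prefers X (4 > -5); Jia prefers Y (7 > 2) — not an equilibrium.
(Y, Y): Ivan prefers X (-1 > -6) — not an equilibrium.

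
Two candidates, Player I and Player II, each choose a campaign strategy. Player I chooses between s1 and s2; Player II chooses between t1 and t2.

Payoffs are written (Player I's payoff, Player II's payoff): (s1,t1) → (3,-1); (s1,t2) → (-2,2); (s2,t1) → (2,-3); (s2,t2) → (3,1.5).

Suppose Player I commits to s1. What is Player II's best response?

Against s1, Player II earns -1 from t1 and 2 from t2.
So t2 is the best response.

t2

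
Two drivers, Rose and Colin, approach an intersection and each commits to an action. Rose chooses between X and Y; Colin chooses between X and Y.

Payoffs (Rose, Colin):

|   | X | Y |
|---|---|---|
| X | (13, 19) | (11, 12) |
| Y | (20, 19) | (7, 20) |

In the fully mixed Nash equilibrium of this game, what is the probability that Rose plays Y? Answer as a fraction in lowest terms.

Let r be the probability that Rose plays X. In a completely mixed equilibrium, Colin must be indifferent between X and Y.
Colin's expected payoff from X is 19r + 19(1−r); from Y it is 12r + 20(1−r).
Setting these equal: 19 = −8r + 20, so r = 1/8.
Therefore Rose plays Y with probability 1 − 1/8 = 7/8.

7/8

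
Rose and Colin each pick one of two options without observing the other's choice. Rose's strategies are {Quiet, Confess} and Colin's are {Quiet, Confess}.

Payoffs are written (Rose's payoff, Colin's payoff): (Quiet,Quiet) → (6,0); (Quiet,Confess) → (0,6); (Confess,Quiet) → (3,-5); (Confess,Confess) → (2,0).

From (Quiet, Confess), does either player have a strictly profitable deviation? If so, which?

Rose at (Quiet, Confess) earns 0; deviating to Confess yields 2 — a strict improvement.
Colin earns 6; deviating to Quiet yields 0 — not better.
Only Rose has a strictly profitable deviation.

Rose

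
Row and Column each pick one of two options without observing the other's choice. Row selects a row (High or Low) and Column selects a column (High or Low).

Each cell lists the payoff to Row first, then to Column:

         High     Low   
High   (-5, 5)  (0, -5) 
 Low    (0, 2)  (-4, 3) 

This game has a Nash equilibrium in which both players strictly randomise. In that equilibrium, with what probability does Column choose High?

4/9

Let c be the probability that Column plays High. In a completely mixed equilibrium, Row must be indifferent between High and Low.
Row's expected payoff from High is −5c; from Low it is −4(1−c).
Setting these equal: −5c = 4c − 4, so c = 4/9.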